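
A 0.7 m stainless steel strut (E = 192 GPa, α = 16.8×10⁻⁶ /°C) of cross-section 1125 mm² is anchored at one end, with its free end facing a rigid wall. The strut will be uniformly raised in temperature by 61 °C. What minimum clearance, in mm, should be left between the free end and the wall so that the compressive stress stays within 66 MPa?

g ≈ 0.477 mm

With no wall the strut would lengthen by αΔT L = 16.8×10⁻⁶ × 61 × 700 = 0.7174 mm.
A stress of 66 MPa corresponds to the wall pushing the strut back by σL/E = 66×700/(192×10³) = 0.2406 mm.
So the gap has to take up the difference, g_min = δ_free − σL/E = 0.7174 − 0.2406 = 0.4767 mm.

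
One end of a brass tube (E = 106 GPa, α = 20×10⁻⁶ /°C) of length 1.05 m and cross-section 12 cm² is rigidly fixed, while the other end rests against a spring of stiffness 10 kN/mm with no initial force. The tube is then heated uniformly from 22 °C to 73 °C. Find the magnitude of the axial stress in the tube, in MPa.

If the spring were absent the tube would lengthen by αΔT L = 20×10⁻⁶ × 51 × 1050 = 1.071 mm.
Let P be the compressive force at the spring. The tube shortens elastically by PL/(AE) and the spring compresses by P/k; together these equal δ_free.
So P = δ_free / [L/(AE) + 1/k] = 1.071 / [ 1050/(1200×106×10³) + 1/(10×10³) ].
P = 1.071 / 0.0001083 = 9893 N.
σ = P/A = 9893/1200 = 8.244 MPa.

σ ≈ 8.24 MPa (compressive)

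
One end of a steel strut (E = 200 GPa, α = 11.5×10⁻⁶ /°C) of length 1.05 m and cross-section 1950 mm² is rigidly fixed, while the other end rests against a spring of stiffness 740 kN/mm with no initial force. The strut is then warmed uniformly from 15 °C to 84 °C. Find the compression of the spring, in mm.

δ ≈ 0.278 mm

Free thermal expansion: δ_free = αΔT L = 11.5×10⁻⁶ × 69 × 1050 = 0.8332 mm.
Let P be the compressive force at the spring. The strut shortens elastically by PL/(AE) and the spring compresses by P/k; together these equal δ_free.
So P = δ_free / [L/(AE) + 1/k] = 0.8332 / [ 1050/(1950×200×10³) + 1/(740×10³) ].
P = 0.8332 / 4.044×10⁻⁶ = 206000 N.
Spring compression = P/k = 206000/(740×10³) = 0.2784 mm.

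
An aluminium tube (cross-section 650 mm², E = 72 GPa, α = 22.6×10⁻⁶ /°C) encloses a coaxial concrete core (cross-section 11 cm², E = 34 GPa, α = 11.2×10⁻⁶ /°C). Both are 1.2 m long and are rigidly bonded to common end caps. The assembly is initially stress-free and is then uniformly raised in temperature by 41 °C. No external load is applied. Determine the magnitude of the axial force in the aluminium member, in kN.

P ≈ 9.72 kN (compressive in the aluminium)

The aluminium has the larger α, so on heating it would change length more than the concrete if both were free. The rigid plates force a common final length, so the aluminium is put into compression and the concrete into tension, with equal and opposite forces P (no external load).
Equating the net (thermal + elastic) strains gives |α₁ − α₂|·ΔT = P·[1/(A₁E₁) + 1/(A₂E₂)].
|α₁ − α₂|·ΔT = 11.4×10⁻⁶ × 41 = 0.0004674.
1/(A₁E₁) + 1/(A₂E₂) = 1/(650×72×10³) + 1/(1100×34×10³) = 4.811×10⁻⁸ N⁻¹.
P = 0.0004674 / 4.811×10⁻⁸ = 9716 N = 9.716 kN.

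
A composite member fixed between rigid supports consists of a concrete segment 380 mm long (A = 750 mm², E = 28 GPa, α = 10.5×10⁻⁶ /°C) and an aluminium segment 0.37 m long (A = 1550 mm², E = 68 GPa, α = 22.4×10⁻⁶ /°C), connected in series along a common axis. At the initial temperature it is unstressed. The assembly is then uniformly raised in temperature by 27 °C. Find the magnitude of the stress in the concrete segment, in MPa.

With the walls removed the bar would change length by δ_free = Σ αᵢΔT Lᵢ = 10.5×10⁻⁶×27×380 + 22.4×10⁻⁶×27×370 = 0.3315 mm.
The walls prevent any net length change, so an axial force P (same in every segment) develops. Compatibility: P · Σ Lᵢ/(AᵢEᵢ) = δ_free.
The series flexibility is Σ Lᵢ/(AᵢEᵢ) = 380/(750×28×10³) + 370/(1550×68×10³) = 2.161×10⁻⁵ mm/N.
P = 0.3315 / 2.161×10⁻⁵ = 15340 N = 15.34 kN, compressive.
σ_{concrete} = P / A = 15340 / 750 = 20.46 MPa.

σ ≈ 20.5 MPa (compressive)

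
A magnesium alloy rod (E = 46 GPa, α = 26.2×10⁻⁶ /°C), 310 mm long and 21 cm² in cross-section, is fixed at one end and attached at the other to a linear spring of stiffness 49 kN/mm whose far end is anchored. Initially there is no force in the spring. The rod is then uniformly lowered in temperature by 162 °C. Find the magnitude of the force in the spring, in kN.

The unrestrained thermal change is αΔT L = 26.2×10⁻⁶ × 162 × 310 = 1.316 mm.
Let P be the tensile force in the spring. The rod extends elastically by PL/(AE) and the spring stretches by P/k; together these equal δ_free.
So P = δ_free / [L/(AE) + 1/k] = 1.316 / [ 310/(2100×46×10³) + 1/(49×10³) ].
P = 1.316 / 2.362×10⁻⁵ = 55710 N.

P ≈ 55.7 kN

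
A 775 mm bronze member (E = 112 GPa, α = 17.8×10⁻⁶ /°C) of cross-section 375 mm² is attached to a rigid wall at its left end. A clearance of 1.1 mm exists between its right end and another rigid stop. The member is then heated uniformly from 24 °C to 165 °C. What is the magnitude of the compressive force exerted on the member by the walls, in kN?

Free thermal elongation = αΔT L = 17.8×10⁻⁶ × 141 × 775 = 1.945 mm.
This exceeds the 1.1 mm gap, so the wall pushes back. The portion of expansion that must be recovered elastically is δ_free − gap = 1.945 − 1.1 = 0.8451 mm.
So σ = E(δ_free − g)/L = 112×10³ × 0.8451/775 = 122.1 MPa.
P = σA = 122.1 × 375 = 45.8 kN.

P ≈ 45.8 kN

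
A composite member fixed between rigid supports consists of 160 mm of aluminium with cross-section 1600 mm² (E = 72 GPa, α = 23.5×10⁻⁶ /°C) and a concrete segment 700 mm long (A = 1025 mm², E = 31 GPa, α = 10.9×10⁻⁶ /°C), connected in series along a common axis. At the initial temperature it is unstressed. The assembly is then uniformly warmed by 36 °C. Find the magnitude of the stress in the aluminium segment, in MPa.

σ ≈ 10.9 MPa (compressive)

Free thermal expansion of the whole bar: Σ αᵢΔT Lᵢ = 23.5×10⁻⁶×36×160 + 10.9×10⁻⁶×36×700 = 0.41 mm.
The rigid supports impose zero overall length change; the single axial force P common to all segments must satisfy P Σ Lᵢ/(AᵢEᵢ) = δ_free.
Σ Lᵢ/(AᵢEᵢ) = 160/(1600×72×10³) + 700/(1025×31×10³) = 2.342×10⁻⁵ mm/N.
P = 0.41 / 2.342×10⁻⁵ = 17510 N = 17.51 kN, compressive.
σ_{aluminium} = P / A = 17510 / 1600 = 10.94 MPa.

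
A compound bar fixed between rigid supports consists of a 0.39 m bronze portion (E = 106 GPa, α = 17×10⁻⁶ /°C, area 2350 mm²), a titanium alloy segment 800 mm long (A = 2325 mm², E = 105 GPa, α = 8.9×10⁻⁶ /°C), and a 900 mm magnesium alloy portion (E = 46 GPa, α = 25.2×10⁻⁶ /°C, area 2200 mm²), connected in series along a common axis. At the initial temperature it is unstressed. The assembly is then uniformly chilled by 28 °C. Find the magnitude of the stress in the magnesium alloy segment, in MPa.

σ ≈ 33.8 MPa (tensile)

Free thermal contraction of the whole bar: Σ αᵢΔT Lᵢ = 17×10⁻⁶×28×390 + 8.9×10⁻⁶×28×800 + 25.2×10⁻⁶×28×900 = 1.02 mm.
Since the ends are fixed, an axial force P builds up, equal in every segment, with P · Σ Lᵢ/(AᵢEᵢ) = δ_free.
The series flexibility is Σ Lᵢ/(AᵢEᵢ) = 390/(2350×106×10³) + 800/(2325×105×10³) + 900/(2200×46×10³) = 1.374×10⁻⁵ mm/N.
P = 1.02 / 1.374×10⁻⁵ = 74260 N = 74.26 kN, tensile.
σ_{magnesium alloy} = P / A = 74260 / 2200 = 33.75 MPa.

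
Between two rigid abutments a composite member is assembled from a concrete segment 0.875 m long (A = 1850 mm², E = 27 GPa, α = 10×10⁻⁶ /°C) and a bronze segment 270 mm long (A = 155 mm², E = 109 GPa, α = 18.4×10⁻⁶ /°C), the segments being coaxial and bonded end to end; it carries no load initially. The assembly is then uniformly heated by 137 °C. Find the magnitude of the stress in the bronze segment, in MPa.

With the walls removed the bar would change length by δ_free = Σ αᵢΔT Lᵢ = 10×10⁻⁶×137×875 + 18.4×10⁻⁶×137×270 = 1.879 mm.
Since the ends are fixed, an axial force P builds up, equal in every segment, with P · Σ Lᵢ/(AᵢEᵢ) = δ_free.
The series flexibility is Σ Lᵢ/(AᵢEᵢ) = 875/(1850×27×10³) + 270/(155×109×10³) = 3.35×10⁻⁵ mm/N.
Hence P = δ_free / Σ(L/AE) = 1.879/3.35×10⁻⁵ = 56.1 kN (compressive).
σ_{bronze} = P / A = 56100 / 155 = 362 MPa.

σ ≈ 362 MPa (compressive)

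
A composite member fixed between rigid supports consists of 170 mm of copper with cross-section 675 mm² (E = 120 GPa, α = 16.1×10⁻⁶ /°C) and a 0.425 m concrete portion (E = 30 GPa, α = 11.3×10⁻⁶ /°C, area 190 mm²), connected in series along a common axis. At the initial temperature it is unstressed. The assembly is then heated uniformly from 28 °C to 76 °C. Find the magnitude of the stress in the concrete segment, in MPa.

σ ≈ 24.8 MPa (compressive)

With the walls removed the bar would change length by δ_free = Σ αᵢΔT Lᵢ = 16.1×10⁻⁶×48×170 + 11.3×10⁻⁶×48×425 = 0.3619 mm.
Since the ends are fixed, an axial force P builds up, equal in every segment, with P · Σ Lᵢ/(AᵢEᵢ) = δ_free.
The series flexibility is Σ Lᵢ/(AᵢEᵢ) = 170/(675×120×10³) + 425/(190×30×10³) = 7.666×10⁻⁵ mm/N.
Hence P = δ_free / Σ(L/AE) = 0.3619/7.666×10⁻⁵ = 4.721 kN (compressive).
σ_{concrete} = P / A = 4721 / 190 = 24.85 MPa.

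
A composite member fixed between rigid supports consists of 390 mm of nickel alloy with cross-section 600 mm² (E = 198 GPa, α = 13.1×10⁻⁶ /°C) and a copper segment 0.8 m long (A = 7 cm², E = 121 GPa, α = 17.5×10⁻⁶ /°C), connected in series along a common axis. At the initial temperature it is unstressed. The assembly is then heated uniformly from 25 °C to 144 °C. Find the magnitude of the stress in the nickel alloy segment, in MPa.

σ ≈ 298 MPa (compressive)

Free thermal expansion of the whole bar: Σ αᵢΔT Lᵢ = 13.1×10⁻⁶×119×390 + 17.5×10⁻⁶×119×800 = 2.274 mm.
The walls prevent any net length change, so an axial force P (same in every segment) develops. Compatibility: P · Σ Lᵢ/(AᵢEᵢ) = δ_free.
Σ Lᵢ/(AᵢEᵢ) = 390/(600×198×10³) + 800/(700×121×10³) = 1.273×10⁻⁵ mm/N.
So P = 2.274 / 1.273×10⁻⁵ = 178.7 kN, compressive.
σ_{nickel alloy} = P / A = 178700 / 600 = 297.8 MPa.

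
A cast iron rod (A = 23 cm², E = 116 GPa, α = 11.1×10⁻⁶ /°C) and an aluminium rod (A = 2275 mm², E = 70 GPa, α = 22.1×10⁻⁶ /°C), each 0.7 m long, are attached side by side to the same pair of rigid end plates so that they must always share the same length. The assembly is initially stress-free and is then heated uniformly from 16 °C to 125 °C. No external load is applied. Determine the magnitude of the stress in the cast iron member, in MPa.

The aluminium has the larger α, so on heating it would change length more than the cast iron if both were free. The rigid plates force a common final length, so the aluminium is put into compression and the cast iron into tension, with equal and opposite forces P (no external load).
Equating the net (thermal + elastic) strains gives |α₁ − α₂|·ΔT = P·[1/(A₁E₁) + 1/(A₂E₂)].
|α₁ − α₂|·ΔT = 11×10⁻⁶ × 109 = 0.001199.
1/(A₁E₁) + 1/(A₂E₂) = 1/(2300×116×10³) + 1/(2275×70×10³) = 1.003×10⁻⁸ N⁻¹.
P = 0.001199 / 1.003×10⁻⁸ = 119600 N = 119.6 kN.
σ_{cast iron} = P/A₁ = 119600/2300 = 51.99 MPa, tensile.

σ ≈ 52 MPa (tensile)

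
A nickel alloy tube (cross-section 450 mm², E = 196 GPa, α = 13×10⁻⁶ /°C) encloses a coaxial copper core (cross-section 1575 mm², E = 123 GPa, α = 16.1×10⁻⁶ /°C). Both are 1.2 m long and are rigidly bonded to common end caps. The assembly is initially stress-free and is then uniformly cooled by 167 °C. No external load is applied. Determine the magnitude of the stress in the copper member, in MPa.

σ ≈ 19.9 MPa (tensile)

Both members must finish at the same length. With the larger α, the copper tends to over-contract; the plates restrain it, putting the copper in tension and the nickel alloy in compression. With no external load the two internal forces are equal and opposite, magnitude P.
Setting the final lengths equal and cancelling L: (α₁ − α₂)ΔT = P/(A₁E₁) + P/(A₂E₂).
|α₁ − α₂|·ΔT = 3.1×10⁻⁶ × 167 = 0.0005177.
1/(A₁E₁) + 1/(A₂E₂) = 1/(450×196×10³) + 1/(1575×123×10³) = 1.65×10⁻⁸ N⁻¹.
P = 0.0005177 / 1.65×10⁻⁸ = 31380 N = 31.38 kN.
σ_{copper} = P/A₂ = 31380/1575 = 19.92 MPa, tensile.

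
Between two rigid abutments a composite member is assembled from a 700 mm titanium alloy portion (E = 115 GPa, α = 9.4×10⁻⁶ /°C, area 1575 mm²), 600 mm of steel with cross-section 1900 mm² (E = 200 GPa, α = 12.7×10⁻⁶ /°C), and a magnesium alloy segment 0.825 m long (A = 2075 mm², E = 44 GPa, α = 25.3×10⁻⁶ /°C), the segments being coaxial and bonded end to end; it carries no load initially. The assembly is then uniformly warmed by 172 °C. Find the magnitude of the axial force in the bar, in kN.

Free thermal expansion of the whole bar: Σ αᵢΔT Lᵢ = 9.4×10⁻⁶×172×700 + 12.7×10⁻⁶×172×600 + 25.3×10⁻⁶×172×825 = 6.032 mm.
The walls prevent any net length change, so an axial force P (same in every segment) develops. Compatibility: P · Σ Lᵢ/(AᵢEᵢ) = δ_free.
Σ Lᵢ/(AᵢEᵢ) = 700/(1575×115×10³) + 600/(1900×200×10³) + 825/(2075×44×10³) = 1.448×10⁻⁵ mm/N.
Hence P = δ_free / Σ(L/AE) = 6.032/1.448×10⁻⁵ = 416.6 kN (compressive).

P ≈ 417 kN (compressive)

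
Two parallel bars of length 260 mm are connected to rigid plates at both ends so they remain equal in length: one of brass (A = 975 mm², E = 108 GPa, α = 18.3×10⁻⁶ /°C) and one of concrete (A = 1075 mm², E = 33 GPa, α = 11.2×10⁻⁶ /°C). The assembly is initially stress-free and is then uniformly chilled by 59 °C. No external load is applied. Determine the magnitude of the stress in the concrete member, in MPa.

σ ≈ 10.3 MPa (compressive)

Equilibrium of a rigid end plate with no external load gives equal and opposite internal forces ±P in the two members. Since α_{brass} > α_{concrete}, cooling drives the brass into tension and the concrete into compression.
Setting the final lengths equal and cancelling L: (α₁ − α₂)ΔT = P/(A₁E₁) + P/(A₂E₂).
|α₁ − α₂|·ΔT = 7.1×10⁻⁶ × 59 = 0.0004189.
1/(A₁E₁) + 1/(A₂E₂) = 1/(975×108×10³) + 1/(1075×33×10³) = 3.769×10⁻⁸ N⁻¹.
So P = 0.0004189 / 3.769×10⁻⁸ = 11.12 kN.
σ_{concrete} = P/A₂ = 11120/1075 = 10.34 MPa, compressive.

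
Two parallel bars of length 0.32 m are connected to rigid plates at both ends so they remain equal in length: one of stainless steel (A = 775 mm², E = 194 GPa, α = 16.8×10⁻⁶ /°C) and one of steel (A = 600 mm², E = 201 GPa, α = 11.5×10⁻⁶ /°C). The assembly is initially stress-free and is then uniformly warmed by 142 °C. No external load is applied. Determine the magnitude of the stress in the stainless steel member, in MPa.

Equilibrium of a rigid end plate with no external load gives equal and opposite internal forces ±P in the two members. Since α_{stainless steel} > α_{steel}, heating drives the stainless steel into compression and the steel into tension.
Equating the net (thermal + elastic) strains gives |α₁ − α₂|·ΔT = P·[1/(A₁E₁) + 1/(A₂E₂)].
|α₁ − α₂|·ΔT = 5.3×10⁻⁶ × 142 = 0.0007526.
1/(A₁E₁) + 1/(A₂E₂) = 1/(775×194×10³) + 1/(600×201×10³) = 1.494×10⁻⁸ N⁻¹.
So P = 0.0007526 / 1.494×10⁻⁸ = 50.36 kN.
σ_{stainless steel} = P/A₁ = 50360/775 = 64.99 MPa, compressive.

σ ≈ 65 MPa (compressive)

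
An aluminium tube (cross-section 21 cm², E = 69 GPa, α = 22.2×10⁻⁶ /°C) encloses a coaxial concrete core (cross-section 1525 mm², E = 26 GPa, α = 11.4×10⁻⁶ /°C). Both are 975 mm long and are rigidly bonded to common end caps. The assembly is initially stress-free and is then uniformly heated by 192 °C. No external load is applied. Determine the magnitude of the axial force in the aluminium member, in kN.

P ≈ 64.6 kN (compressive in the aluminium)

Equilibrium of a rigid end plate with no external load gives equal and opposite internal forces ±P in the two members. Since α_{aluminium} > α_{concrete}, heating drives the aluminium into compression and the concrete into tension.
Equating the net (thermal + elastic) strains gives |α₁ − α₂|·ΔT = P·[1/(A₁E₁) + 1/(A₂E₂)].
|α₁ − α₂|·ΔT = 10.8×10⁻⁶ × 192 = 0.002074.
1/(A₁E₁) + 1/(A₂E₂) = 1/(2100×69×10³) + 1/(1525×26×10³) = 3.212×10⁻⁸ N⁻¹.
P = 0.002074 / 3.212×10⁻⁸ = 64550 N = 64.55 kN.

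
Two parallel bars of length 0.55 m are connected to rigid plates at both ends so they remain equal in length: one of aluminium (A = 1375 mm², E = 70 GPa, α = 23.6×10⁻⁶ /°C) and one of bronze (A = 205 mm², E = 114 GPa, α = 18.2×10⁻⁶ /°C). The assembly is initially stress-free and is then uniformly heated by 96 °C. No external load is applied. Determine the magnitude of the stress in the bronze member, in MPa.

σ ≈ 47.6 MPa (tensile)

Equilibrium of a rigid end plate with no external load gives equal and opposite internal forces ±P in the two members. Since α_{aluminium} > α_{bronze}, heating drives the aluminium into compression and the bronze into tension.
Equating the net (thermal + elastic) strains gives |α₁ − α₂|·ΔT = P·[1/(A₁E₁) + 1/(A₂E₂)].
|α₁ − α₂|·ΔT = 5.4×10⁻⁶ × 96 = 0.0005184.
1/(A₁E₁) + 1/(A₂E₂) = 1/(1375×70×10³) + 1/(205×114×10³) = 5.318×10⁻⁸ N⁻¹.
So P = 0.0005184 / 5.318×10⁻⁸ = 9.748 kN.
σ_{bronze} = P/A₂ = 9748/205 = 47.55 MPa, tensile.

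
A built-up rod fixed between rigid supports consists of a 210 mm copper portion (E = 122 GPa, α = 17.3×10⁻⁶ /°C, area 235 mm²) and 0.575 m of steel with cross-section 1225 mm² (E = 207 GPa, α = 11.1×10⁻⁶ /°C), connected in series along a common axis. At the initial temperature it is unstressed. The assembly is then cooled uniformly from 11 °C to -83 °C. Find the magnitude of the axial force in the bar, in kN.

With the walls removed the bar would change length by δ_free = Σ αᵢΔT Lᵢ = 17.3×10⁻⁶×94×210 + 11.1×10⁻⁶×94×575 = 0.9415 mm.
The rigid supports impose zero overall length change; the single axial force P common to all segments must satisfy P Σ Lᵢ/(AᵢEᵢ) = δ_free.
Σ Lᵢ/(AᵢEᵢ) = 210/(235×122×10³) + 575/(1225×207×10³) = 9.592×10⁻⁶ mm/N.
Hence P = δ_free / Σ(L/AE) = 0.9415/9.592×10⁻⁶ = 98.15 kN (tensile).

P ≈ 98.1 kN (tensile)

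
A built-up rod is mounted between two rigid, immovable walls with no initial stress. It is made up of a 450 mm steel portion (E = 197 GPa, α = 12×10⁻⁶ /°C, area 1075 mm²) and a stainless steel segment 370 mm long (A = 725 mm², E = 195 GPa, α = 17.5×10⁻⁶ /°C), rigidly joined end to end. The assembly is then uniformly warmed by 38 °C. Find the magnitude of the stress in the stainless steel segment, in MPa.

σ ≈ 131 MPa (compressive)

Free thermal expansion of the whole bar: Σ αᵢΔT Lᵢ = 12×10⁻⁶×38×450 + 17.5×10⁻⁶×38×370 = 0.4512 mm.
The rigid supports impose zero overall length change; the single axial force P common to all segments must satisfy P Σ Lᵢ/(AᵢEᵢ) = δ_free.
The series flexibility is Σ Lᵢ/(AᵢEᵢ) = 450/(1075×197×10³) + 370/(725×195×10³) = 4.742×10⁻⁶ mm/N.
P = 0.4512 / 4.742×10⁻⁶ = 95160 N = 95.16 kN, compressive.
σ_{stainless steel} = P / A = 95160 / 725 = 131.3 MPa.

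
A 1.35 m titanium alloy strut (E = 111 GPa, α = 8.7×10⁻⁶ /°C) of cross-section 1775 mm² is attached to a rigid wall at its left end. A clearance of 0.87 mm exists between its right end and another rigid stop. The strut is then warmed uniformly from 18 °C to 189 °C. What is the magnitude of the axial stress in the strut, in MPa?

σ ≈ 93.6 MPa (compressive)

If the wall were absent the strut would grow by αΔT L = 8.7×10⁻⁶ × 171 × 1350 = 2.008 mm.
The gap closes (δ_free > 0.87 mm) and the wall then resists a further 2.008 − 0.87 = 1.138 mm of expansion.
So σ = E(δ_free − g)/L = 111×10³ × 1.138/1350 = 93.6 MPa.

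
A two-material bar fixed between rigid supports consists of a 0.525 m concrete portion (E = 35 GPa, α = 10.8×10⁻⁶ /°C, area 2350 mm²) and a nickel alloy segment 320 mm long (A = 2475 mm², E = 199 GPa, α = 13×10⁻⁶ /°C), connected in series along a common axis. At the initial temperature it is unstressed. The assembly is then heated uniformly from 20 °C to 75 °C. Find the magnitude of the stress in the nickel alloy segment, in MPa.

σ ≈ 31.1 MPa (compressive)

With the walls removed the bar would change length by δ_free = Σ αᵢΔT Lᵢ = 10.8×10⁻⁶×55×525 + 13×10⁻⁶×55×320 = 0.5406 mm.
The rigid supports impose zero overall length change; the single axial force P common to all segments must satisfy P Σ Lᵢ/(AᵢEᵢ) = δ_free.
Σ Lᵢ/(AᵢEᵢ) = 525/(2350×35×10³) + 320/(2475×199×10³) = 7.033×10⁻⁶ mm/N.
Hence P = δ_free / Σ(L/AE) = 0.5406/7.033×10⁻⁶ = 76.88 kN (compressive).
σ_{nickel alloy} = P / A = 76880 / 2475 = 31.06 MPa.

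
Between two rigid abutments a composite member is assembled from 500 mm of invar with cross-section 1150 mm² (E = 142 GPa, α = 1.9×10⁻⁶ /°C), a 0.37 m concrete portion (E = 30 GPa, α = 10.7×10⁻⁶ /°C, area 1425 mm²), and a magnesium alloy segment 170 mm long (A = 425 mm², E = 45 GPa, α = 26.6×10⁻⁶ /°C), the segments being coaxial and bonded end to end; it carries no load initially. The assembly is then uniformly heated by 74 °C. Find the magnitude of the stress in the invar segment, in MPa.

With the walls removed the bar would change length by δ_free = Σ αᵢΔT Lᵢ = 1.9×10⁻⁶×74×500 + 10.7×10⁻⁶×74×370 + 26.6×10⁻⁶×74×170 = 0.6979 mm.
The rigid supports impose zero overall length change; the single axial force P common to all segments must satisfy P Σ Lᵢ/(AᵢEᵢ) = δ_free.
The series flexibility is Σ Lᵢ/(AᵢEᵢ) = 500/(1150×142×10³) + 370/(1425×30×10³) + 170/(425×45×10³) = 2.061×10⁻⁵ mm/N.
Hence P = δ_free / Σ(L/AE) = 0.6979/2.061×10⁻⁵ = 33.87 kN (compressive).
σ_{invar} = P / A = 33870 / 1150 = 29.45 MPa.

σ ≈ 29.5 MPa (compressive)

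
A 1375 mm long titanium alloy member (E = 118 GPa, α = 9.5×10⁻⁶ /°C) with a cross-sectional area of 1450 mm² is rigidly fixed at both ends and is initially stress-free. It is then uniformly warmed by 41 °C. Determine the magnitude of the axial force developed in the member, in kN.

Full restraint means ε = 0, so the stress is σ = EαΔT = 118×10³ × 9.5×10⁻⁶ × 41 = 45.96 MPa.
Axial force P = σA = 45.96 × 1450 = 66640 N = 66.64 kN, compressive.

P ≈ 66.6 kN (compressive)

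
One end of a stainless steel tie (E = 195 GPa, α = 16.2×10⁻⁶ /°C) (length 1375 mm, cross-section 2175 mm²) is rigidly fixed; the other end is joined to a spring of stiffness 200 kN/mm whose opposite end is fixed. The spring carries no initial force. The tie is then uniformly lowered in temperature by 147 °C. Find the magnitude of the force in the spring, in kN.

P ≈ 397 kN

If the spring were absent the tie would shorten by αΔT L = 16.2×10⁻⁶ × 147 × 1375 = 3.274 mm.
Let P be the tensile force in the spring. The tie extends elastically by PL/(AE) and the spring stretches by P/k; together these equal δ_free.
So P = δ_free / [L/(AE) + 1/k] = 3.274 / [ 1375/(2175×195×10³) + 1/(200×10³) ].
P = 3.274 / 8.242×10⁻⁶ = 397300 N.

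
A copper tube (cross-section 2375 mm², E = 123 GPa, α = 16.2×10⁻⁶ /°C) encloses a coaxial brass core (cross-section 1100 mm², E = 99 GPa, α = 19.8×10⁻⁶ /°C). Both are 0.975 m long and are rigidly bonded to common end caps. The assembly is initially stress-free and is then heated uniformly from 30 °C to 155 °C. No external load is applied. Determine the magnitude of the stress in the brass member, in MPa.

Equilibrium of a rigid end plate with no external load gives equal and opposite internal forces ±P in the two members. Since α_{brass} > α_{copper}, heating drives the brass into compression and the copper into tension.
Setting the final lengths equal and cancelling L: (α₁ − α₂)ΔT = P/(A₁E₁) + P/(A₂E₂).
|α₁ − α₂|·ΔT = 3.6×10⁻⁶ × 125 = 0.00045.
1/(A₁E₁) + 1/(A₂E₂) = 1/(2375×123×10³) + 1/(1100×99×10³) = 1.261×10⁻⁸ N⁻¹.
So P = 0.00045 / 1.261×10⁻⁸ = 35.7 kN.
σ_{brass} = P/A₂ = 35700/1100 = 32.45 MPa, compressive.

σ ≈ 32.5 MPa (compressive)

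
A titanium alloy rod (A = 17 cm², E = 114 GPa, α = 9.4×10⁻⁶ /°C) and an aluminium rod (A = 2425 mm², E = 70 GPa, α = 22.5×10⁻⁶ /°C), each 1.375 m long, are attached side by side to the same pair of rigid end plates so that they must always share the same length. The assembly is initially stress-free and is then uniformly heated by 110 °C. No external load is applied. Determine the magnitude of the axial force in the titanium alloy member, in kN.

Equilibrium of a rigid end plate with no external load gives equal and opposite internal forces ±P in the two members. Since α_{aluminium} > α_{titanium alloy}, heating drives the aluminium into compression and the titanium alloy into tension.
Compatibility of the two members (thermal + elastic change equal): (α₁ − α₂)ΔT = P·[1/(A₁E₁) + 1/(A₂E₂)].
|α₁ − α₂|·ΔT = 13.1×10⁻⁶ × 110 = 0.001441.
1/(A₁E₁) + 1/(A₂E₂) = 1/(1700×114×10³) + 1/(2425×70×10³) = 1.105×10⁻⁸ N⁻¹.
P = 0.001441 / 1.105×10⁻⁸ = 130400 N = 130.4 kN.

P ≈ 130 kN (tensile in the titanium alloy)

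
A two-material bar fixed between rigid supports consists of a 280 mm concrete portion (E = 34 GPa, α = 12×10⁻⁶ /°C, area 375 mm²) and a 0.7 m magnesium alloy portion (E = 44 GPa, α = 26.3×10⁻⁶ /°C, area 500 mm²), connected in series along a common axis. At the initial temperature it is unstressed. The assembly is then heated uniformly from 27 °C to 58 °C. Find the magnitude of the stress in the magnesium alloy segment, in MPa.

σ ≈ 25.1 MPa (compressive)

Free thermal expansion of the whole bar: Σ αᵢΔT Lᵢ = 12×10⁻⁶×31×280 + 26.3×10⁻⁶×31×700 = 0.6749 mm.
Since the ends are fixed, an axial force P builds up, equal in every segment, with P · Σ Lᵢ/(AᵢEᵢ) = δ_free.
The series flexibility is Σ Lᵢ/(AᵢEᵢ) = 280/(375×34×10³) + 700/(500×44×10³) = 5.378×10⁻⁵ mm/N.
Hence P = δ_free / Σ(L/AE) = 0.6749/5.378×10⁻⁵ = 12.55 kN (compressive).
σ_{magnesium alloy} = P / A = 12550 / 500 = 25.1 MPa.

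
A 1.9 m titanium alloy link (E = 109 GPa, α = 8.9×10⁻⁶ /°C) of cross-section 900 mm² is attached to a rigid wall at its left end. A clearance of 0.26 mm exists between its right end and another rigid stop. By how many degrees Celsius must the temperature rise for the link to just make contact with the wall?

ΔT ≈ 15.4 °C

The gap closes when αΔT L = 0.26 mm, since the link is still unstressed at that instant.
So ΔT = g/(αL) = 0.26/(8.9×10⁻⁶ × 1900) = 15.38 °C.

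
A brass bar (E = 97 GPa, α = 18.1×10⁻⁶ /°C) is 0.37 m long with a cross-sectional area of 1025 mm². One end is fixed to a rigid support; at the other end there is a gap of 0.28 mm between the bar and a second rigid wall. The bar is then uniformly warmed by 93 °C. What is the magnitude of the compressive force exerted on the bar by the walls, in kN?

If the wall were absent the bar would grow by αΔT L = 18.1×10⁻⁶ × 93 × 370 = 0.6228 mm.
This exceeds the 0.28 mm gap, so the wall pushes back. The portion of expansion that must be recovered elastically is δ_free − gap = 0.6228 − 0.28 = 0.3428 mm.
That suppressed elongation corresponds to σ = E·Δ/L = 97×10³ × 0.3428/370 = 89.87 MPa.
Force on the wall = σA = 89.87 × 1025 mm² = 92.12 kN.

P ≈ 92.1 kN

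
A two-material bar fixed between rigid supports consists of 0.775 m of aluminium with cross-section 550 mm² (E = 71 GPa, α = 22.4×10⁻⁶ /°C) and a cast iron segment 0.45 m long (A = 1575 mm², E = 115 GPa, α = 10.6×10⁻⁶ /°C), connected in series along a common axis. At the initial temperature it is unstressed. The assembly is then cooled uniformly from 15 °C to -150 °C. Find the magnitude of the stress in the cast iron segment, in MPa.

σ ≈ 104 MPa (tensile)

If the supports were absent, the total length change would be Σ αᵢΔT Lᵢ = 22.4×10⁻⁶×165×775 + 10.6×10⁻⁶×165×450 = 3.651 mm.
Since the ends are fixed, an axial force P builds up, equal in every segment, with P · Σ Lᵢ/(AᵢEᵢ) = δ_free.
Σ Lᵢ/(AᵢEᵢ) = 775/(550×71×10³) + 450/(1575×115×10³) = 2.233×10⁻⁵ mm/N.
Hence P = δ_free / Σ(L/AE) = 3.651/2.233×10⁻⁵ = 163.5 kN (tensile).
σ_{cast iron} = P / A = 163500 / 1575 = 103.8 MPa.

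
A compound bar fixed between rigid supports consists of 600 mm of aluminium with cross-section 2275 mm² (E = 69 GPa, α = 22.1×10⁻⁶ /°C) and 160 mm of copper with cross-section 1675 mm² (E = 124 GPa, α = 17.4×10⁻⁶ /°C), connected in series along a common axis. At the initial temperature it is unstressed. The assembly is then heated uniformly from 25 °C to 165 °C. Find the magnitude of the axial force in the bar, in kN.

With the walls removed the bar would change length by δ_free = Σ αᵢΔT Lᵢ = 22.1×10⁻⁶×140×600 + 17.4×10⁻⁶×140×160 = 2.246 mm.
Since the ends are fixed, an axial force P builds up, equal in every segment, with P · Σ Lᵢ/(AᵢEᵢ) = δ_free.
The series flexibility is Σ Lᵢ/(AᵢEᵢ) = 600/(2275×69×10³) + 160/(1675×124×10³) = 4.593×10⁻⁶ mm/N.
Hence P = δ_free / Σ(L/AE) = 2.246/4.593×10⁻⁶ = 489.1 kN (compressive).

P ≈ 489 kN (compressive)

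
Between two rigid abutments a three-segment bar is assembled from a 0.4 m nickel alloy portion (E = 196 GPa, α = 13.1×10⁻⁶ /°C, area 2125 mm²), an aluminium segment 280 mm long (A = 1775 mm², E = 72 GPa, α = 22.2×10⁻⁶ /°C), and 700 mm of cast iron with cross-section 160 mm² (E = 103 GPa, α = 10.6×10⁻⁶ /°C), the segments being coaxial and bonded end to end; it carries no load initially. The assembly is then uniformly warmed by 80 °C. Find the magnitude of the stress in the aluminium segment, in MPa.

σ ≈ 18.6 MPa (compressive)

With the walls removed the bar would change length by δ_free = Σ αᵢΔT Lᵢ = 13.1×10⁻⁶×80×400 + 22.2×10⁻⁶×80×280 + 10.6×10⁻⁶×80×700 = 1.51 mm.
The walls prevent any net length change, so an axial force P (same in every segment) develops. Compatibility: P · Σ Lᵢ/(AᵢEᵢ) = δ_free.
Σ Lᵢ/(AᵢEᵢ) = 400/(2125×196×10³) + 280/(1775×72×10³) + 700/(160×103×10³) = 4.563×10⁻⁵ mm/N.
P = 1.51 / 4.563×10⁻⁵ = 33100 N = 33.1 kN, compressive.
σ_{aluminium} = P / A = 33100 / 1775 = 18.65 MPa.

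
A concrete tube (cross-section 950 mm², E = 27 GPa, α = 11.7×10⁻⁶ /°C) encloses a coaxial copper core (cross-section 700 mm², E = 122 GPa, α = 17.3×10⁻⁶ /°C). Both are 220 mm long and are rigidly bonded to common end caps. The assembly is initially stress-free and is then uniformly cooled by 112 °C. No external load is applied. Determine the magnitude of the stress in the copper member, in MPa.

σ ≈ 17.7 MPa (tensile)

The copper has the larger α, so on cooling it would change length more than the concrete if both were free. The rigid plates force a common final length, so the copper is put into tension and the concrete into compression, with equal and opposite forces P (no external load).
Equating the net (thermal + elastic) strains gives |α₁ − α₂|·ΔT = P·[1/(A₁E₁) + 1/(A₂E₂)].
|α₁ − α₂|·ΔT = 5.6×10⁻⁶ × 112 = 0.0006272.
1/(A₁E₁) + 1/(A₂E₂) = 1/(950×27×10³) + 1/(700×122×10³) = 5.07×10⁻⁸ N⁻¹.
P = 0.0006272 / 5.07×10⁻⁸ = 12370 N = 12.37 kN.
σ_{copper} = P/A₂ = 12370/700 = 17.67 MPa, tensile.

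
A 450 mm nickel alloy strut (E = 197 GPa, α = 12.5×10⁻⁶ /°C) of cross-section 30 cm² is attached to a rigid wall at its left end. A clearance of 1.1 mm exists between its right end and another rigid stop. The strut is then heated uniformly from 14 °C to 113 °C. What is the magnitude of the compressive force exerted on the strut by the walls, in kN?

Free thermal elongation = αΔT L = 12.5×10⁻⁶ × 99 × 450 = 0.5569 mm.
Since δ_free = 0.557 mm is less than the 1.1 mm gap, the strut never touches the wall. No axial force develops.

P ≈ 0 kN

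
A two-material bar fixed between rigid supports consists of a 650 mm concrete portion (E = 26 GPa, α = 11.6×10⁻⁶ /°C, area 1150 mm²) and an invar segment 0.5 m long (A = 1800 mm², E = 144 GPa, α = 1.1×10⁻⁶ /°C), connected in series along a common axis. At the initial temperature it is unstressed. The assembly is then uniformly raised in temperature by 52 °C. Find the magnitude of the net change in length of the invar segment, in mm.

If the supports were absent, the total length change would be Σ αᵢΔT Lᵢ = 11.6×10⁻⁶×52×650 + 1.1×10⁻⁶×52×500 = 0.4207 mm.
Since the ends are fixed, an axial force P builds up, equal in every segment, with P · Σ Lᵢ/(AᵢEᵢ) = δ_free.
The series flexibility is Σ Lᵢ/(AᵢEᵢ) = 650/(1150×26×10³) + 500/(1800×144×10³) = 2.367×10⁻⁵ mm/N.
P = 0.4207 / 2.367×10⁻⁵ = 17770 N = 17.77 kN, compressive.
For the invar segment, free thermal change = 1.1×10⁻⁶×52×500 = 0.0286 mm and elastic change from P = 17770×500/(1800×144×10³) = 0.03429 mm; these oppose, so the net change is 0.00569 mm (segment shortens).

|ΔL| ≈ 0.00569 mm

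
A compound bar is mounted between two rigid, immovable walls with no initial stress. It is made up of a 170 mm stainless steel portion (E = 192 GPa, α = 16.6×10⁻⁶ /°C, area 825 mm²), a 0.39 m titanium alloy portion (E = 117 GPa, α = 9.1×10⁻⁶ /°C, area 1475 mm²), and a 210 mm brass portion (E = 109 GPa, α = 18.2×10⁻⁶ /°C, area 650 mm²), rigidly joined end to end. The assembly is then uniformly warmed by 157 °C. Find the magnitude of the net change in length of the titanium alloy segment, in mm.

|ΔL| ≈ 0.0171 mm

Free thermal expansion of the whole bar: Σ αᵢΔT Lᵢ = 16.6×10⁻⁶×157×170 + 9.1×10⁻⁶×157×390 + 18.2×10⁻⁶×157×210 = 1.6 mm.
The walls prevent any net length change, so an axial force P (same in every segment) develops. Compatibility: P · Σ Lᵢ/(AᵢEᵢ) = δ_free.
Σ Lᵢ/(AᵢEᵢ) = 170/(825×192×10³) + 390/(1475×117×10³) + 210/(650×109×10³) = 6.297×10⁻⁶ mm/N.
P = 1.6 / 6.297×10⁻⁶ = 254100 N = 254.1 kN, compressive.
For the titanium alloy segment, free thermal change = 9.1×10⁻⁶×157×390 = 0.5572 mm and elastic change from P = 254100×390/(1475×117×10³) = 0.5743 mm; these oppose, so the net change is 0.0171 mm (segment shortens).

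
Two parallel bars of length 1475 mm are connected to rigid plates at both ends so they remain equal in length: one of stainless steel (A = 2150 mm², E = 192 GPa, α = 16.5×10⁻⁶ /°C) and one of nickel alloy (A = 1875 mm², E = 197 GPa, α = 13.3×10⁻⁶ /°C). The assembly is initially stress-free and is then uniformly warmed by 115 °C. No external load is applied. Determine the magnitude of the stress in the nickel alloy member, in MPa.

σ ≈ 38.3 MPa (tensile)

Equilibrium of a rigid end plate with no external load gives equal and opposite internal forces ±P in the two members. Since α_{stainless steel} > α_{nickel alloy}, heating drives the stainless steel into compression and the nickel alloy into tension.
Equating the net (thermal + elastic) strains gives |α₁ − α₂|·ΔT = P·[1/(A₁E₁) + 1/(A₂E₂)].
|α₁ − α₂|·ΔT = 3.2×10⁻⁶ × 115 = 0.000368.
1/(A₁E₁) + 1/(A₂E₂) = 1/(2150×192×10³) + 1/(1875×197×10³) = 5.13×10⁻⁹ N⁻¹.
P = 0.000368 / 5.13×10⁻⁹ = 71740 N = 71.74 kN.
σ_{nickel alloy} = P/A₂ = 71740/1875 = 38.26 MPa, tensile.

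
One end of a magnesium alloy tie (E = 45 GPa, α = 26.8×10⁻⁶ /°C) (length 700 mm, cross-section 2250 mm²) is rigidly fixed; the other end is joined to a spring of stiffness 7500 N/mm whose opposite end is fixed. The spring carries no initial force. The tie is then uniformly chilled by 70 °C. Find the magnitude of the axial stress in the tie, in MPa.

σ ≈ 4.16 MPa (tensile)

Free thermal contraction: δ_free = αΔT L = 26.8×10⁻⁶ × 70 × 700 = 1.313 mm.
With a force P in the spring, the elastic change of the tie is PL/(AE) and that of the spring is P/k; compatibility requires their sum to equal δ_free.
So P = δ_free / [L/(AE) + 1/k] = 1.313 / [ 700/(2250×45×10³) + 1/(7500) ].
P = 1.313 / 0.0001402 = 9363 N.
σ = P/A = 9363/2250 = 4.162 MPa.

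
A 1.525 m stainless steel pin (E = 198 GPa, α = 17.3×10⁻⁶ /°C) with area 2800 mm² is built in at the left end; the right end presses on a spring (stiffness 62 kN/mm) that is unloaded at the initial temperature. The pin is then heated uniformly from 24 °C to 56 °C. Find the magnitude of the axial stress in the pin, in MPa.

σ ≈ 16 MPa (compressive)

The unrestrained thermal change is αΔT L = 17.3×10⁻⁶ × 32 × 1525 = 0.8442 mm.
With a force P in the spring, the elastic change of the pin is PL/(AE) and that of the spring is P/k; compatibility requires their sum to equal δ_free.
So P = δ_free / [L/(AE) + 1/k] = 0.8442 / [ 1525/(2800×198×10³) + 1/(62×10³) ].
P = 0.8442 / 1.888×10⁻⁵ = 44720 N.
σ = P/A = 44720/2800 = 15.97 MPa.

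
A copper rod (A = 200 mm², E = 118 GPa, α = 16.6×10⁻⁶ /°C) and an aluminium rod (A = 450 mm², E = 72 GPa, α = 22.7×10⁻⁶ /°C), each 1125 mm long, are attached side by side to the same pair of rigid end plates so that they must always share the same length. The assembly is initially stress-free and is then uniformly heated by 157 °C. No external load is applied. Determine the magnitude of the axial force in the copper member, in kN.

P ≈ 13.1 kN (tensile in the copper)

Equilibrium of a rigid end plate with no external load gives equal and opposite internal forces ±P in the two members. Since α_{aluminium} > α_{copper}, heating drives the aluminium into compression and the copper into tension.
Compatibility of the two members (thermal + elastic change equal): (α₁ − α₂)ΔT = P·[1/(A₁E₁) + 1/(A₂E₂)].
|α₁ − α₂|·ΔT = 6.1×10⁻⁶ × 157 = 0.0009577.
1/(A₁E₁) + 1/(A₂E₂) = 1/(200×118×10³) + 1/(450×72×10³) = 7.324×10⁻⁸ N⁻¹.
P = 0.0009577 / 7.324×10⁻⁸ = 13080 N = 13.08 kN.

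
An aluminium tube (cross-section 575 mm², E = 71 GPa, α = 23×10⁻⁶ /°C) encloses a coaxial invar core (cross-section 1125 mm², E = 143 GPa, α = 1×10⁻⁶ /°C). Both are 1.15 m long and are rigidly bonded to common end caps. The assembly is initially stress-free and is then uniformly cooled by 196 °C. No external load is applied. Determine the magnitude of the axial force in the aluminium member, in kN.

P ≈ 140 kN (tensile in the aluminium)

Equilibrium of a rigid end plate with no external load gives equal and opposite internal forces ±P in the two members. Since α_{aluminium} > α_{invar}, cooling drives the aluminium into tension and the invar into compression.
Compatibility of the two members (thermal + elastic change equal): (α₁ − α₂)ΔT = P·[1/(A₁E₁) + 1/(A₂E₂)].
|α₁ − α₂|·ΔT = 22×10⁻⁶ × 196 = 0.004312.
1/(A₁E₁) + 1/(A₂E₂) = 1/(575×71×10³) + 1/(1125×143×10³) = 3.071×10⁻⁸ N⁻¹.
So P = 0.004312 / 3.071×10⁻⁸ = 140.4 kN.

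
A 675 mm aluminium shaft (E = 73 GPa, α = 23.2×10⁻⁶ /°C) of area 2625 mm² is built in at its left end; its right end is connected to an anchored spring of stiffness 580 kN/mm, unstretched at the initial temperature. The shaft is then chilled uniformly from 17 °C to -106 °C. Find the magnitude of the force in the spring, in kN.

P ≈ 367 kN

Free thermal contraction: δ_free = αΔT L = 23.2×10⁻⁶ × 123 × 675 = 1.926 mm.
Let P be the tensile force in the spring. The shaft extends elastically by PL/(AE) and the spring stretches by P/k; together these equal δ_free.
P [ L/(AE) + 1/k ] = δ_free → P [ 675/(2625×73×10³) + 1/(580×10³) ] = 1.926.
P = 1.926 / 5.247×10⁻⁶ = 367100 N.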